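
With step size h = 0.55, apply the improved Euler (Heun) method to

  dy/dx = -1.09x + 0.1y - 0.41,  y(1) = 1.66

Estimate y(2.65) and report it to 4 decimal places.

-2.2904

Heun: k1 = f(x_n, y_n); k2 = f(x_n + h, y_n + h·k1); y_{n+1} = y_n + (h/2)·(k1 + k2).
x=1.000000, y=1.660000:
  k1 = f(1.000000, 1.660000) = -1.334000
  k2 = f(1.550000, 0.926300) = -2.006870
  y ← 1.660000 + (0.55/2)·(-1.334000 + (-2.006870)) = 0.741261
x=1.550000, y=0.741261:
  k1 = f(1.550000, 0.741261) = -2.025374
  k2 = f(2.100000, -0.372695) = -2.736269
  y ← 0.741261 + (0.55/2)·(-2.025374 + (-2.736269)) = -0.568191
x=2.100000, y=-0.568191:
  k1 = f(2.100000, -0.568191) = -2.755819
  k2 = f(2.650000, -2.083892) = -3.506889
  y ← -0.568191 + (0.55/2)·(-2.755819 + (-3.506889)) = -2.290436
y(2.65) ≈ -2.2904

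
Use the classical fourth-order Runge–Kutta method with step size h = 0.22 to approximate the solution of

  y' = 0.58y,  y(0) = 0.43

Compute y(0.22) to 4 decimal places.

RK4: k1 = f(t_n, y_n); k2 = f(t_n + h/2, y_n + (h/2)·k1); k3 = f(t_n + h/2, y_n + (h/2)·k2); k4 = f(t_n + h, y_n + h·k3); y_{n+1} = y_n + (h/6)·(k1 + 2k2 + 2k3 + k4).
t=0.000000, y=0.430000:
  k1 = f(0.000000, 0.430000) = 0.249400
  k2 = f(0.110000, 0.457434) = 0.265312
  k3 = f(0.110000, 0.459184) = 0.266327
  k4 = f(0.220000, 0.488592) = 0.283383
  y ← 0.430000 + (0.22/6)·(k1 + 2k2 + 2k3 + k4) = 0.488522
y(0.22) ≈ 0.4885

0.4885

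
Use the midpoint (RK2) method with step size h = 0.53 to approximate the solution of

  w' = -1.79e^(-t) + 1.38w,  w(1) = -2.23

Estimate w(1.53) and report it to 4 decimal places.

-4.8529

Midpoint: k1 = f(t_n, w_n); k2 = f(t_n + h/2, w_n + (h/2)·k1); w_{n+1} = w_n + h·k2.
t=1.000000, w=-2.230000:
  k1 = f(1.000000, -2.230000) = -3.735904
  k2 = f(1.265000, -3.220015) = -4.948829
  w ← -2.230000 + 0.53·(-4.948829) = -4.852879
w(1.53) ≈ -4.8529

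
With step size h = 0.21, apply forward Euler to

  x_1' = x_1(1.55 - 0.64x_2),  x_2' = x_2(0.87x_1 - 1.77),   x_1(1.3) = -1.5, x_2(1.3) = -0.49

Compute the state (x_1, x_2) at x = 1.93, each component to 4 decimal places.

Euler on (x_1,x_2): x_1_{n+1} = x_1_n + h·x_1', x_2_{n+1} = x_2_n + h·x_2'.
1.300000: (-1.500000, -0.490000); f=(-2.795400, 1.506750) → (-2.087034, -0.173582)
1.510000: (-2.087034, -0.173582); f=(-3.466757, 0.622418) → (-2.815053, -0.042875)
1.720000: (-2.815053, -0.042875); f=(-4.440577, 0.180892) → (-3.747574, -0.004887)
(x_1(1.93), x_2(1.93)) ≈ (-3.7476, -0.0049)

-3.7476, -0.0049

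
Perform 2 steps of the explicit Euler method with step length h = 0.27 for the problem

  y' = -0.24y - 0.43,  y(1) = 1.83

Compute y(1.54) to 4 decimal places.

Euler: y_{n+1} = y_n + h·f(x_n, y_n).
x=1.000000, y=1.830000: f=-0.869200 → y ← 1.830000 + 0.27·(-0.869200) = 1.595316
x=1.270000, y=1.595316: f=-0.812876 → y ← 1.595316 + 0.27·(-0.812876) = 1.375840
y(1.54) ≈ 1.3758

1.3758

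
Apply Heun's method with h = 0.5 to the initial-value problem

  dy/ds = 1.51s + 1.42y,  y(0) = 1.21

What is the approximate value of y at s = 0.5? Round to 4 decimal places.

2.5628

Heun: k1 = f(s_n, y_n); k2 = f(s_n + h, y_n + h·k1); y_{n+1} = y_n + (h/2)·(k1 + k2).
s=0.000000, y=1.210000:
  k1 = f(0.000000, 1.210000) = 1.718200
  k2 = f(0.500000, 2.069100) = 3.693122
  y ← 1.210000 + (0.5/2)·(1.718200 + 3.693122) = 2.562830
y(0.5) ≈ 2.5628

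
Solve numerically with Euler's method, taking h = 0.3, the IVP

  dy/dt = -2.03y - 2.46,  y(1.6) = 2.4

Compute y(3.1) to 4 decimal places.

-1.1788

Euler: y_{n+1} = y_n + h·f(t_n, y_n).
t=1.600000, y=2.400000: f=-7.332000 → y ← 2.400000 + 0.3·(-7.332000) = 0.200400
t=1.900000, y=0.200400: f=-2.866812 → y ← 0.200400 + 0.3·(-2.866812) = -0.659644
t=2.200000, y=-0.659644: f=-1.120923 → y ← -0.659644 + 0.3·(-1.120923) = -0.995921
t=2.500000, y=-0.995921: f=-0.438281 → y ← -0.995921 + 0.3·(-0.438281) = -1.127405
t=2.800000, y=-1.127405: f=-0.171368 → y ← -1.127405 + 0.3·(-0.171368) = -1.178815
y(3.1) ≈ -1.1788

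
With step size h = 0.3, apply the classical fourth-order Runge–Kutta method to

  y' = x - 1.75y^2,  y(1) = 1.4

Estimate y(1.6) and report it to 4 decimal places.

RK4: k1 = f(x_n, y_n); k2 = f(x_n + h/2, y_n + (h/2)·k1); k3 = f(x_n + h/2, y_n + (h/2)·k2); k4 = f(x_n + h, y_n + h·k3); y_{n+1} = y_n + (h/6)·(k1 + 2k2 + 2k3 + k4).
x=1.000000, y=1.400000:
  k1 = f(1.000000, 1.400000) = -2.430000
  k2 = f(1.150000, 1.035500) = -0.726455
  k3 = f(1.150000, 1.291032) = -1.766835
  k4 = f(1.300000, 0.869950) = -0.024421
  y ← 1.400000 + (0.3/6)·(k1 + 2k2 + 2k3 + k4) = 1.027950
x=1.300000, y=1.027950:
  k1 = f(1.300000, 1.027950) = -0.549192
  k2 = f(1.450000, 0.945571) = -0.114683
  k3 = f(1.450000, 1.010747) = -0.337818
  k4 = f(1.600000, 0.926604) = 0.097457
  y ← 1.027950 + (0.3/6)·(k1 + 2k2 + 2k3 + k4) = 0.960113
y(1.6) ≈ 0.9601

0.9601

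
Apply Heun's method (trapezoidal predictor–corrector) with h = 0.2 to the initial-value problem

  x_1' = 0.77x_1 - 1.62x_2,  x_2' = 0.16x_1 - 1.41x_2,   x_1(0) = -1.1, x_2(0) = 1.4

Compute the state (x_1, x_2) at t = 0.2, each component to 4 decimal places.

Heun on (x_1,x_2): k1 = f(t_n, state_n); k2 = f(t_n + h, state_n + h·k1); state_{n+1} = state_n + (h/2)·(k1 + k2).
0.000000: (-1.100000, 1.400000)
  k1 = (-3.115000, -2.150000)
  predictor → (-1.723000, 0.970000)
  k2 = (-2.898110, -1.643380)
  → (-1.701311, 1.020662)
(x_1(0.2), x_2(0.2)) ≈ (-1.7013, 1.0207)

-1.7013, 1.0207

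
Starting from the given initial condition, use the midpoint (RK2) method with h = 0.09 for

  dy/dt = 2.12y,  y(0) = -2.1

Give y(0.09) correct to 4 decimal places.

-2.5389

Midpoint: k1 = f(t_n, y_n); k2 = f(t_n + h/2, y_n + (h/2)·k1); y_{n+1} = y_n + h·k2.
t=0.000000, y=-2.100000:
  k1 = f(0.000000, -2.100000) = -4.452000
  k2 = f(0.045000, -2.300340) = -4.876721
  y ← -2.100000 + 0.09·(-4.876721) = -2.538905
y(0.09) ≈ -2.5389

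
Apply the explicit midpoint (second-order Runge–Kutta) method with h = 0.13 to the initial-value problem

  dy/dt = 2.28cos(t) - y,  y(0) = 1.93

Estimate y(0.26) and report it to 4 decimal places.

2.0039

Midpoint: k1 = f(t_n, y_n); k2 = f(t_n + h/2, y_n + (h/2)·k1); y_{n+1} = y_n + h·k2.
t=0.000000, y=1.930000:
  k1 = f(0.000000, 1.930000) = 0.350000
  k2 = f(0.065000, 1.952750) = 0.322435
  y ← 1.930000 + 0.13·0.322435 = 1.971917
t=0.130000, y=1.971917:
  k1 = f(0.130000, 1.971917) = 0.288845
  k2 = f(0.195000, 1.990691) = 0.246097
  y ← 1.971917 + 0.13·0.246097 = 2.003909
y(0.26) ≈ 2.0039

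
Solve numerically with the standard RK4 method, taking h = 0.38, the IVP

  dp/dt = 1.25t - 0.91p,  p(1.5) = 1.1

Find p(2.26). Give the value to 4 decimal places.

1.8699

RK4: k1 = f(t_n, p_n); k2 = f(t_n + h/2, p_n + (h/2)·k1); k3 = f(t_n + h/2, p_n + (h/2)·k2); k4 = f(t_n + h, p_n + h·k3); p_{n+1} = p_n + (h/6)·(k1 + 2k2 + 2k3 + k4).
t=1.500000, p=1.100000:
  k1 = f(1.500000, 1.100000) = 0.874000
  k2 = f(1.690000, 1.266060) = 0.960385
  k3 = f(1.690000, 1.282473) = 0.945449
  k4 = f(1.880000, 1.459271) = 1.022064
  p ← 1.100000 + (0.38/6)·(k1 + 2k2 + 2k3 + k4) = 1.461490
t=1.880000, p=1.461490:
  k1 = f(1.880000, 1.461490) = 1.020044
  k2 = f(2.070000, 1.655298) = 1.081179
  k3 = f(2.070000, 1.666914) = 1.070609
  k4 = f(2.260000, 1.868321) = 1.124828
  p ← 1.461490 + (0.38/6)·(k1 + 2k2 + 2k3 + k4) = 1.869891
p(2.26) ≈ 1.8699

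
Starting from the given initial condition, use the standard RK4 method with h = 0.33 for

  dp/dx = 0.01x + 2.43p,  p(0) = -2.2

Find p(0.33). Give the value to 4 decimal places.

RK4: k1 = f(x_n, p_n); k2 = f(x_n + h/2, p_n + (h/2)·k1); k3 = f(x_n + h/2, p_n + (h/2)·k2); k4 = f(x_n + h, p_n + h·k3); p_{n+1} = p_n + (h/6)·(k1 + 2k2 + 2k3 + k4).
x=0.000000, p=-2.200000:
  k1 = f(0.000000, -2.200000) = -5.346000
  k2 = f(0.165000, -3.082090) = -7.487829
  k3 = f(0.165000, -3.435492) = -8.346595
  k4 = f(0.330000, -4.954376) = -12.035834
  p ← -2.200000 + (0.33/6)·(k1 + 2k2 + 2k3 + k4) = -4.897787
p(0.33) ≈ -4.8978

-4.8978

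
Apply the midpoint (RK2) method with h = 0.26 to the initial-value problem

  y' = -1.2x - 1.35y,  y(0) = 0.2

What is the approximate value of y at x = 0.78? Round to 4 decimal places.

-0.1994

Midpoint: k1 = f(x_n, y_n); k2 = f(x_n + h/2, y_n + (h/2)·k1); y_{n+1} = y_n + h·k2.
x=0.000000, y=0.200000:
  k1 = f(0.000000, 0.200000) = -0.270000
  k2 = f(0.130000, 0.164900) = -0.378615
  y ← 0.200000 + 0.26·(-0.378615) = 0.101560
x=0.260000, y=0.101560:
  k1 = f(0.260000, 0.101560) = -0.449106
  k2 = f(0.390000, 0.043176) = -0.526288
  y ← 0.101560 + 0.26·(-0.526288) = -0.035275
x=0.520000, y=-0.035275:
  k1 = f(0.520000, -0.035275) = -0.576379
  k2 = f(0.650000, -0.110204) = -0.631225
  y ← -0.035275 + 0.26·(-0.631225) = -0.199393
y(0.78) ≈ -0.1994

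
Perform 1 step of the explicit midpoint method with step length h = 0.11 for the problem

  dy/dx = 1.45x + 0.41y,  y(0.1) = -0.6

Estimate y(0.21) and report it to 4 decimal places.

-0.6026

Midpoint: k1 = f(x_n, y_n); k2 = f(x_n + h/2, y_n + (h/2)·k1); y_{n+1} = y_n + h·k2.
x=0.100000, y=-0.600000:
  k1 = f(0.100000, -0.600000) = -0.101000
  k2 = f(0.155000, -0.605555) = -0.023528
  y ← -0.600000 + 0.11·(-0.023528) = -0.602588
y(0.21) ≈ -0.6026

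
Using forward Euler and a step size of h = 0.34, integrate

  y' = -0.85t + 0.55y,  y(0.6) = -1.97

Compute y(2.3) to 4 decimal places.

Euler: y_{n+1} = y_n + h·f(t_n, y_n).
t=0.600000, y=-1.970000: f=-1.593500 → y ← -1.970000 + 0.34·(-1.593500) = -2.511790
t=0.940000, y=-2.511790: f=-2.180484 → y ← -2.511790 + 0.34·(-2.180484) = -3.253155
t=1.280000, y=-3.253155: f=-2.877235 → y ← -3.253155 + 0.34·(-2.877235) = -4.231415
t=1.620000, y=-4.231415: f=-3.704278 → y ← -4.231415 + 0.34·(-3.704278) = -5.490869
t=1.960000, y=-5.490869: f=-4.685978 → y ← -5.490869 + 0.34·(-4.685978) = -7.084102
y(2.3) ≈ -7.0841

-7.0841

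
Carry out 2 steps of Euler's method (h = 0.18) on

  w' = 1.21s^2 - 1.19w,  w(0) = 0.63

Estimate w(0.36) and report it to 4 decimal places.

0.3961

Euler: w_{n+1} = w_n + h·f(s_n, w_n).
s=0.000000, w=0.630000: f=-0.749700 → w ← 0.630000 + 0.18·(-0.749700) = 0.495054
s=0.180000, w=0.495054: f=-0.549910 → w ← 0.495054 + 0.18·(-0.549910) = 0.396070
w(0.36) ≈ 0.3961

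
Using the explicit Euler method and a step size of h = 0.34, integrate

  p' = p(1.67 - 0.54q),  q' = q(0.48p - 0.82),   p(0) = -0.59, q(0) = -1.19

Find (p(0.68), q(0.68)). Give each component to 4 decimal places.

Euler on (p,q): p_{n+1} = p_n + h·p', q_{n+1} = q_n + h·q'.
0.000000: (-0.590000, -1.190000); f=(-1.364434, 1.312808) → (-1.053908, -0.743645)
0.340000: (-1.053908, -0.743645); f=(-2.183242, 0.985981) → (-1.796210, -0.408412)
(p(0.68), q(0.68)) ≈ (-1.7962, -0.4084)

-1.7962, -0.4084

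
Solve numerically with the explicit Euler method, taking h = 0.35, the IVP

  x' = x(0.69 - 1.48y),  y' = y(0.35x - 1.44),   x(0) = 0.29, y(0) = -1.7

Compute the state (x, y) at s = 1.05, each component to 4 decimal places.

1.5875, -0.3226

Euler on (x,y): x_{n+1} = x_n + h·x', y_{n+1} = y_n + h·y'.
0.000000: (0.290000, -1.700000); f=(0.929740, 2.275450) → (0.615409, -0.903592)
0.350000: (0.615409, -0.903592); f=(1.247629, 1.106546) → (1.052079, -0.516302)
0.700000: (1.052079, -0.516302); f=(1.529856, 0.553358) → (1.587529, -0.322626)
(x(1.05), y(1.05)) ≈ (1.5875, -0.3226)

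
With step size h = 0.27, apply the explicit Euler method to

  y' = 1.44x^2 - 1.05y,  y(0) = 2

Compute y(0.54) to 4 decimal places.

1.0551

Euler: y_{n+1} = y_n + h·f(x_n, y_n).
x=0.000000, y=2.000000: f=-2.100000 → y ← 2.000000 + 0.27·(-2.100000) = 1.433000
x=0.270000, y=1.433000: f=-1.399674 → y ← 1.433000 + 0.27·(-1.399674) = 1.055088
y(0.54) ≈ 1.0551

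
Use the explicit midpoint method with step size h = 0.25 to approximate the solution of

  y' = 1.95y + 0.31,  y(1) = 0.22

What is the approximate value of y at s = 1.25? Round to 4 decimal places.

0.4498

Midpoint: k1 = f(s_n, y_n); k2 = f(s_n + h/2, y_n + (h/2)·k1); y_{n+1} = y_n + h·k2.
s=1.000000, y=0.220000:
  k1 = f(1.000000, 0.220000) = 0.739000
  k2 = f(1.125000, 0.312375) = 0.919131
  y ← 0.220000 + 0.25·0.919131 = 0.449783
y(1.25) ≈ 0.4498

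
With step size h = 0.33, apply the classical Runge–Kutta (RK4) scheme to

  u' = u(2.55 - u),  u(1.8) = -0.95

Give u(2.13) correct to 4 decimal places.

RK4: k1 = f(x_n, u_n); k2 = f(x_n + h/2, u_n + (h/2)·k1); k3 = f(x_n + h/2, u_n + (h/2)·k2); k4 = f(x_n + h, u_n + h·k3); u_{n+1} = u_n + (h/6)·(k1 + 2k2 + 2k3 + k4).
x=1.800000, u=-0.950000:
  k1 = f(1.800000, -0.950000) = -3.325000
  k2 = f(1.965000, -1.498625) = -6.067371
  k3 = f(1.965000, -1.951116) = -8.782200
  k4 = f(2.130000, -3.848126) = -24.620797
  u ← -0.950000 + (0.33/6)·(k1 + 2k2 + 2k3 + k4) = -4.120472
u(2.13) ≈ -4.1205

-4.1205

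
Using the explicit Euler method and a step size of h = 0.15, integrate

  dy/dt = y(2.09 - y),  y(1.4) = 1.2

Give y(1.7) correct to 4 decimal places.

Euler: y_{n+1} = y_n + h·f(t_n, y_n).
t=1.400000, y=1.200000: f=1.068000 → y ← 1.200000 + 0.15·1.068000 = 1.360200
t=1.550000, y=1.360200: f=0.992674 → y ← 1.360200 + 0.15·0.992674 = 1.509101
y(1.7) ≈ 1.5091

1.5091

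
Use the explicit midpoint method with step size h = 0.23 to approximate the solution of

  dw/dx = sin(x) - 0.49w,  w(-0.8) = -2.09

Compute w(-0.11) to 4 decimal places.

Midpoint: k1 = f(x_n, w_n); k2 = f(x_n + h/2, w_n + (h/2)·k1); w_{n+1} = w_n + h·k2.
x=-0.800000, w=-2.090000:
  k1 = f(-0.800000, -2.090000) = 0.306744
  k2 = f(-0.685000, -2.054724) = 0.374142
  w ← -2.090000 + 0.23·0.374142 = -2.003947
x=-0.570000, w=-2.003947:
  k1 = f(-0.570000, -2.003947) = 0.442302
  k2 = f(-0.455000, -1.953083) = 0.517548
  w ← -2.003947 + 0.23·0.517548 = -1.884911
x=-0.340000, w=-1.884911:
  k1 = f(-0.340000, -1.884911) = 0.590119
  k2 = f(-0.225000, -1.817048) = 0.667247
  w ← -1.884911 + 0.23·0.667247 = -1.731444
w(-0.11) ≈ -1.7314

-1.7314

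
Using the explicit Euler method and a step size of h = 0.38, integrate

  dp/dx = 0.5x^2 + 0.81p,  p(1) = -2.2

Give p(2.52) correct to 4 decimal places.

-3.7519

Euler: p_{n+1} = p_n + h·f(x_n, p_n).
x=1.000000, p=-2.200000: f=-1.282000 → p ← -2.200000 + 0.38·(-1.282000) = -2.687160
x=1.380000, p=-2.687160: f=-1.224400 → p ← -2.687160 + 0.38·(-1.224400) = -3.152432
x=1.760000, p=-3.152432: f=-1.004670 → p ← -3.152432 + 0.38·(-1.004670) = -3.534206
x=2.140000, p=-3.534206: f=-0.572907 → p ← -3.534206 + 0.38·(-0.572907) = -3.751911
p(2.52) ≈ -3.7519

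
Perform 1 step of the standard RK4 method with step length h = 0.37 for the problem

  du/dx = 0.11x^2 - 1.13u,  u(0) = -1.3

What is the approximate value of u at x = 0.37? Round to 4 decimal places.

RK4: k1 = f(x_n, u_n); k2 = f(x_n + h/2, u_n + (h/2)·k1); k3 = f(x_n + h/2, u_n + (h/2)·k2); k4 = f(x_n + h, u_n + h·k3); u_{n+1} = u_n + (h/6)·(k1 + 2k2 + 2k3 + k4).
x=0.000000, u=-1.300000:
  k1 = f(0.000000, -1.300000) = 1.469000
  k2 = f(0.185000, -1.028235) = 1.165670
  k3 = f(0.185000, -1.084351) = 1.229081
  k4 = f(0.370000, -0.845240) = 0.970180
  u ← -1.300000 + (0.37/6)·(k1 + 2k2 + 2k3 + k4) = -0.854231
u(0.37) ≈ -0.8542

-0.8542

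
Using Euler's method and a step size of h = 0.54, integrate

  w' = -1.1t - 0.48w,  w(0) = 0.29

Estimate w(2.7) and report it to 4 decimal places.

Euler: w_{n+1} = w_n + h·f(t_n, w_n).
t=0.000000, w=0.290000: f=-0.139200 → w ← 0.290000 + 0.54·(-0.139200) = 0.214832
t=0.540000, w=0.214832: f=-0.697119 → w ← 0.214832 + 0.54·(-0.697119) = -0.161612
t=1.080000, w=-0.161612: f=-1.110426 → w ← -0.161612 + 0.54·(-1.110426) = -0.761243
t=1.620000, w=-0.761243: f=-1.416604 → w ← -0.761243 + 0.54·(-1.416604) = -1.526208
t=2.160000, w=-1.526208: f=-1.643420 → w ← -1.526208 + 0.54·(-1.643420) = -2.413655
w(2.7) ≈ -2.4137

-2.4137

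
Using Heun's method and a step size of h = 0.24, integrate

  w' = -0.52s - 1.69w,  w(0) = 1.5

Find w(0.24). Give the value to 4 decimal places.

1.0000

Heun: k1 = f(s_n, w_n); k2 = f(s_n + h, w_n + h·k1); w_{n+1} = w_n + (h/2)·(k1 + k2).
s=0.000000, w=1.500000:
  k1 = f(0.000000, 1.500000) = -2.535000
  k2 = f(0.240000, 0.891600) = -1.631604
  w ← 1.500000 + (0.24/2)·(-2.535000 + (-1.631604)) = 1.000008
w(0.24) ≈ 1.0000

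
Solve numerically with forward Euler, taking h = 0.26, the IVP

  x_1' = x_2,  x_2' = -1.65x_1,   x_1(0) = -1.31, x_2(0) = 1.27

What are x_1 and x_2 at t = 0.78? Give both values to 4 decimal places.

Euler on (x_1,x_2): x_1_{n+1} = x_1_n + h·x_1', x_2_{n+1} = x_2_n + h·x_2'.
0.000000: (-1.310000, 1.270000); f=(1.270000, 2.161500) → (-0.979800, 1.831990)
0.260000: (-0.979800, 1.831990); f=(1.831990, 1.616670) → (-0.503483, 2.252324)
0.520000: (-0.503483, 2.252324); f=(2.252324, 0.830746) → (0.082122, 2.468318)
(x_1(0.78), x_2(0.78)) ≈ (0.0821, 2.4683)

0.0821, 2.4683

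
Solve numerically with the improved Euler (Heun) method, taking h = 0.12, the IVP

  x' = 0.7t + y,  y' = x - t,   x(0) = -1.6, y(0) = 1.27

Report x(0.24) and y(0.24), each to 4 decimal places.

-1.3207, 0.8922

Heun on (x,y): k1 = f(t_n, state_n); k2 = f(t_n + h, state_n + h·k1); state_{n+1} = state_n + (h/2)·(k1 + k2).
0.000000: (-1.600000, 1.270000)
  k1 = (1.270000, -1.600000)
  predictor → (-1.447600, 1.078000)
  k2 = (1.162000, -1.567600)
  → (-1.454080, 1.079944)
0.120000: (-1.454080, 1.079944)
  k1 = (1.163944, -1.574080)
  predictor → (-1.314407, 0.891054)
  k2 = (1.059054, -1.554407)
  → (-1.320700, 0.892235)
(x(0.24), y(0.24)) ≈ (-1.3207, 0.8922)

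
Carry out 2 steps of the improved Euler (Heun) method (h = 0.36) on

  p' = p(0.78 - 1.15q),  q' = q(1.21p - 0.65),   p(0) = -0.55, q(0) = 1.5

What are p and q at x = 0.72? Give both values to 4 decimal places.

-0.4283, 0.6634

Heun on (p,q): k1 = f(x_n, state_n); k2 = f(x_n + h, state_n + h·k1); state_{n+1} = state_n + (h/2)·(k1 + k2).
0.000000: (-0.550000, 1.500000)
  k1 = (0.519750, -1.973250)
  predictor → (-0.362890, 0.789630)
  k2 = (0.046477, -0.859984)
  → (-0.448079, 0.990018)
0.360000: (-0.448079, 0.990018)
  k1 = (0.160646, -1.180275)
  predictor → (-0.390247, 0.565119)
  k2 = (-0.050776, -0.634175)
  → (-0.428303, 0.663417)
(p(0.72), q(0.72)) ≈ (-0.4283, 0.6634)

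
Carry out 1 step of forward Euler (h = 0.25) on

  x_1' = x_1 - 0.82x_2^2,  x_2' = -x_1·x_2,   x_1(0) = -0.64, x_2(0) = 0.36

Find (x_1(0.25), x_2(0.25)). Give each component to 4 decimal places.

-0.8266, 0.4176

Euler on (x_1,x_2): x_1_{n+1} = x_1_n + h·x_1', x_2_{n+1} = x_2_n + h·x_2'.
0.000000: (-0.640000, 0.360000); f=(-0.746272, 0.230400) → (-0.826568, 0.417600)
(x_1(0.25), x_2(0.25)) ≈ (-0.8266, 0.4176)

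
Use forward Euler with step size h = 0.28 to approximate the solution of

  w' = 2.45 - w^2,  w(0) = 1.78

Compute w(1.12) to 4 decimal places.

1.5653

Euler: w_{n+1} = w_n + h·f(s_n, w_n).
s=0.000000, w=1.780000: f=-0.718400 → w ← 1.780000 + 0.28·(-0.718400) = 1.578848
s=0.280000, w=1.578848: f=-0.042761 → w ← 1.578848 + 0.28·(-0.042761) = 1.566875
s=0.560000, w=1.566875: f=-0.005097 → w ← 1.566875 + 0.28·(-0.005097) = 1.565448
s=0.840000, w=1.565448: f=-0.000627 → w ← 1.565448 + 0.28·(-0.000627) = 1.565272
w(1.12) ≈ 1.5653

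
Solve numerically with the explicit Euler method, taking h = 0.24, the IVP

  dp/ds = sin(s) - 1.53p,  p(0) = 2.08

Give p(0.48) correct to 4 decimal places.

Euler: p_{n+1} = p_n + h·f(s_n, p_n).
s=0.000000, p=2.080000: f=-3.182400 → p ← 2.080000 + 0.24·(-3.182400) = 1.316224
s=0.240000, p=1.316224: f=-1.776120 → p ← 1.316224 + 0.24·(-1.776120) = 0.889955
p(0.48) ≈ 0.8900

0.8900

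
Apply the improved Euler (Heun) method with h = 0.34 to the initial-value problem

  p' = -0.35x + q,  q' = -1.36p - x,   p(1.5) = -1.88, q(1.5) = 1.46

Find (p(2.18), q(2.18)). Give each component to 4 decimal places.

-1.1733, 1.6260

Heun on (p,q): k1 = f(x_n, state_n); k2 = f(x_n + h, state_n + h·k1); state_{n+1} = state_n + (h/2)·(k1 + k2).
1.500000: (-1.880000, 1.460000)
  k1 = (0.935000, 1.056800)
  predictor → (-1.562100, 1.819312)
  k2 = (1.175312, 0.284456)
  → (-1.521247, 1.688014)
1.840000: (-1.521247, 1.688014)
  k1 = (1.044014, 0.228896)
  predictor → (-1.166282, 1.765838)
  k2 = (1.002838, -0.593856)
  → (-1.173282, 1.625970)
(p(2.18), q(2.18)) ≈ (-1.1733, 1.6260)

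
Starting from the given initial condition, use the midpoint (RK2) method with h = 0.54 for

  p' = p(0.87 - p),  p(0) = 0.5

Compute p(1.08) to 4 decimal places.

Midpoint: k1 = f(x_n, p_n); k2 = f(x_n + h/2, p_n + (h/2)·k1); p_{n+1} = p_n + h·k2.
x=0.000000, p=0.500000:
  k1 = f(0.000000, 0.500000) = 0.185000
  k2 = f(0.270000, 0.549950) = 0.176011
  p ← 0.500000 + 0.54·0.176011 = 0.595046
x=0.540000, p=0.595046:
  k1 = f(0.540000, 0.595046) = 0.163610
  k2 = f(0.810000, 0.639221) = 0.147519
  p ← 0.595046 + 0.54·0.147519 = 0.674706
p(1.08) ≈ 0.6747

0.6747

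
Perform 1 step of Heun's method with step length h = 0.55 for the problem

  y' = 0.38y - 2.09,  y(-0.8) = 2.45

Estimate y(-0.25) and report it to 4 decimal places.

Heun: k1 = f(x_n, y_n); k2 = f(x_n + h, y_n + h·k1); y_{n+1} = y_n + (h/2)·(k1 + k2).
x=-0.800000, y=2.450000:
  k1 = f(-0.800000, 2.450000) = -1.159000
  k2 = f(-0.250000, 1.812550) = -1.401231
  y ← 2.450000 + (0.55/2)·(-1.159000 + (-1.401231)) = 1.745936
y(-0.25) ≈ 1.7459

1.7459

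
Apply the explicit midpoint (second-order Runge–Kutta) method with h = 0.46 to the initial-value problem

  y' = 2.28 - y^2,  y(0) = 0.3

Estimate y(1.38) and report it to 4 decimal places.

Midpoint: k1 = f(t_n, y_n); k2 = f(t_n + h/2, y_n + (h/2)·k1); y_{n+1} = y_n + h·k2.
t=0.000000, y=0.300000:
  k1 = f(0.000000, 0.300000) = 2.190000
  k2 = f(0.230000, 0.803700) = 1.634066
  y ← 0.300000 + 0.46·1.634066 = 1.051671
t=0.460000, y=1.051671:
  k1 = f(0.460000, 1.051671) = 1.173989
  k2 = f(0.690000, 1.321688) = 0.533141
  y ← 1.051671 + 0.46·0.533141 = 1.296915
t=0.920000, y=1.296915:
  k1 = f(0.920000, 1.296915) = 0.598011
  k2 = f(1.150000, 1.434458) = 0.222331
  y ← 1.296915 + 0.46·0.222331 = 1.399188
y(1.38) ≈ 1.3992

1.3992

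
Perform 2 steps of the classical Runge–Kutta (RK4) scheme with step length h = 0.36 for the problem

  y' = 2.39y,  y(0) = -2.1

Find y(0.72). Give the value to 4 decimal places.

RK4: k1 = f(x_n, y_n); k2 = f(x_n + h/2, y_n + (h/2)·k1); k3 = f(x_n + h/2, y_n + (h/2)·k2); k4 = f(x_n + h, y_n + h·k3); y_{n+1} = y_n + (h/6)·(k1 + 2k2 + 2k3 + k4).
x=0.000000, y=-2.100000:
  k1 = f(0.000000, -2.100000) = -5.019000
  k2 = f(0.180000, -3.003420) = -7.178174
  k3 = f(0.180000, -3.392071) = -8.107050
  k4 = f(0.360000, -5.018538) = -11.994306
  y ← -2.100000 + (0.36/6)·(k1 + 2k2 + 2k3 + k4) = -4.955025
x=0.360000, y=-4.955025:
  k1 = f(0.360000, -4.955025) = -11.842510
  k2 = f(0.540000, -7.086677) = -16.937158
  k3 = f(0.540000, -8.003714) = -19.128876
  k4 = f(0.720000, -11.841421) = -28.300995
  y ← -4.955025 + (0.36/6)·(k1 + 2k2 + 2k3 + k4) = -11.691560
y(0.72) ≈ -11.6916

-11.6916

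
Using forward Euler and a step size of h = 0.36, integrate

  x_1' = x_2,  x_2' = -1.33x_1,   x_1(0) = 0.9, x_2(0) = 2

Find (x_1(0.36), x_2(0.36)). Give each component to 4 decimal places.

1.6200, 1.5691

Euler on (x_1,x_2): x_1_{n+1} = x_1_n + h·x_1', x_2_{n+1} = x_2_n + h·x_2'.
0.000000: (0.900000, 2.000000); f=(2.000000, -1.197000) → (1.620000, 1.569080)
(x_1(0.36), x_2(0.36)) ≈ (1.6200, 1.5691)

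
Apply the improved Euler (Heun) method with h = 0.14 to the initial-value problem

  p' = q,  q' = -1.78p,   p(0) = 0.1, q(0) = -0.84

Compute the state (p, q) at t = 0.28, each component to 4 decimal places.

-0.1380, -0.8306

Heun on (p,q): k1 = f(t_n, state_n); k2 = f(t_n + h, state_n + h·k1); state_{n+1} = state_n + (h/2)·(k1 + k2).
0.000000: (0.100000, -0.840000)
  k1 = (-0.840000, -0.178000)
  predictor → (-0.017600, -0.864920)
  k2 = (-0.864920, 0.031328)
  → (-0.019344, -0.850267)
0.140000: (-0.019344, -0.850267)
  k1 = (-0.850267, 0.034433)
  predictor → (-0.138382, -0.845446)
  k2 = (-0.845446, 0.246320)
  → (-0.138044, -0.830614)
(p(0.28), q(0.28)) ≈ (-0.1380, -0.8306)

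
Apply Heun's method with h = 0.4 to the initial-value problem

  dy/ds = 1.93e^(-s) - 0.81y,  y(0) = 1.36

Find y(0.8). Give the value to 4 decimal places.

1.4487

Heun: k1 = f(s_n, y_n); k2 = f(s_n + h, y_n + h·k1); y_{n+1} = y_n + (h/2)·(k1 + k2).
s=0.000000, y=1.360000:
  k1 = f(0.000000, 1.360000) = 0.828400
  k2 = f(0.400000, 1.691360) = -0.076284
  y ← 1.360000 + (0.4/2)·(0.828400 + (-0.076284)) = 1.510423
s=0.400000, y=1.510423:
  k1 = f(0.400000, 1.510423) = 0.070275
  k2 = f(0.800000, 1.538533) = -0.379007
  y ← 1.510423 + (0.4/2)·(0.070275 + (-0.379007)) = 1.448677
y(0.8) ≈ 1.4487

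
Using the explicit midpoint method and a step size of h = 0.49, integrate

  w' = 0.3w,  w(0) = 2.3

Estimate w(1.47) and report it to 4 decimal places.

Midpoint: k1 = f(x_n, w_n); k2 = f(x_n + h/2, w_n + (h/2)·k1); w_{n+1} = w_n + h·k2.
x=0.000000, w=2.300000:
  k1 = f(0.000000, 2.300000) = 0.690000
  k2 = f(0.245000, 2.469050) = 0.740715
  w ← 2.300000 + 0.49·0.740715 = 2.662950
x=0.490000, w=2.662950:
  k1 = f(0.490000, 2.662950) = 0.798885
  k2 = f(0.735000, 2.858677) = 0.857603
  w ← 2.662950 + 0.49·0.857603 = 3.083176
x=0.980000, w=3.083176:
  k1 = f(0.980000, 3.083176) = 0.924953
  k2 = f(1.225000, 3.309789) = 0.992937
  w ← 3.083176 + 0.49·0.992937 = 3.569715
w(1.47) ≈ 3.5697

3.5697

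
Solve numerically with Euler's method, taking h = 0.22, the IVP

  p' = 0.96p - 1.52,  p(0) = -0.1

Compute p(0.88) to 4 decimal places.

-2.0394

Euler: p_{n+1} = p_n + h·f(s_n, p_n).
s=0.000000, p=-0.100000: f=-1.616000 → p ← -0.100000 + 0.22·(-1.616000) = -0.455520
s=0.220000, p=-0.455520: f=-1.957299 → p ← -0.455520 + 0.22·(-1.957299) = -0.886126
s=0.440000, p=-0.886126: f=-2.370681 → p ← -0.886126 + 0.22·(-2.370681) = -1.407676
s=0.660000, p=-1.407676: f=-2.871369 → p ← -1.407676 + 0.22·(-2.871369) = -2.039377
p(0.88) ≈ -2.0394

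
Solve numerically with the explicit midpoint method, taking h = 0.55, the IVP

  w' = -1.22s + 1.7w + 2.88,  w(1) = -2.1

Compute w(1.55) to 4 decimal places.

-3.8261

Midpoint: k1 = f(s_n, w_n); k2 = f(s_n + h/2, w_n + (h/2)·k1); w_{n+1} = w_n + h·k2.
s=1.000000, w=-2.100000:
  k1 = f(1.000000, -2.100000) = -1.910000
  k2 = f(1.275000, -2.625250) = -3.138425
  w ← -2.100000 + 0.55·(-3.138425) = -3.826134
w(1.55) ≈ -3.8261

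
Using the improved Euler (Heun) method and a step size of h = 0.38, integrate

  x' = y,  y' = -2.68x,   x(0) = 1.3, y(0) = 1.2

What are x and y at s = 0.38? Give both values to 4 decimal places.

Heun on (x,y): k1 = f(s_n, state_n); k2 = f(s_n + h, state_n + h·k1); state_{n+1} = state_n + (h/2)·(k1 + k2).
0.000000: (1.300000, 1.200000)
  k1 = (1.200000, -3.484000)
  predictor → (1.756000, -0.123920)
  k2 = (-0.123920, -4.706080)
  → (1.504455, -0.356115)
(x(0.38), y(0.38)) ≈ (1.5045, -0.3561)

1.5045, -0.3561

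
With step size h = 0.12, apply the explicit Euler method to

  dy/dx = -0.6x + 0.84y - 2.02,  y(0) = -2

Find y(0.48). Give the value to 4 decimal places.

-4.1184

Euler: y_{n+1} = y_n + h·f(x_n, y_n).
x=0.000000, y=-2.000000: f=-3.700000 → y ← -2.000000 + 0.12·(-3.700000) = -2.444000
x=0.120000, y=-2.444000: f=-4.144960 → y ← -2.444000 + 0.12·(-4.144960) = -2.941395
x=0.240000, y=-2.941395: f=-4.634772 → y ← -2.941395 + 0.12·(-4.634772) = -3.497568
x=0.360000, y=-3.497568: f=-5.173957 → y ← -3.497568 + 0.12·(-5.173957) = -4.118443
y(0.48) ≈ -4.1184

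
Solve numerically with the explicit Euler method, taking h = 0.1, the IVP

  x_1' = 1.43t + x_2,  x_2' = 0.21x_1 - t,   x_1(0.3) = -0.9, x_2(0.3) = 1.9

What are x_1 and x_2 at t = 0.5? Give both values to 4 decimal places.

Euler on (x_1,x_2): x_1_{n+1} = x_1_n + h·x_1', x_2_{n+1} = x_2_n + h·x_2'.
0.300000: (-0.900000, 1.900000); f=(2.329000, -0.489000) → (-0.667100, 1.851100)
0.400000: (-0.667100, 1.851100); f=(2.423100, -0.540091) → (-0.424790, 1.797091)
(x_1(0.5), x_2(0.5)) ≈ (-0.4248, 1.7971)

-0.4248, 1.7971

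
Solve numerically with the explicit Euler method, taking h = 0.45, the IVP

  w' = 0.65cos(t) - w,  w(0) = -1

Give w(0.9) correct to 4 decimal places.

Euler: w_{n+1} = w_n + h·f(t_n, w_n).
t=0.000000, w=-1.000000: f=1.650000 → w ← -1.000000 + 0.45·1.650000 = -0.257500
t=0.450000, w=-0.257500: f=0.842791 → w ← -0.257500 + 0.45·0.842791 = 0.121756
w(0.9) ≈ 0.1218

0.1218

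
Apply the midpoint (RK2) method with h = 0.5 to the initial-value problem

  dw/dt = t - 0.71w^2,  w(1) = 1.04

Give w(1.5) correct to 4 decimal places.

1.2370

Midpoint: k1 = f(t_n, w_n); k2 = f(t_n + h/2, w_n + (h/2)·k1); w_{n+1} = w_n + h·k2.
t=1.000000, w=1.040000:
  k1 = f(1.000000, 1.040000) = 0.232064
  k2 = f(1.250000, 1.098016) = 0.393996
  w ← 1.040000 + 0.5·0.393996 = 1.236998
w(1.5) ≈ 1.2370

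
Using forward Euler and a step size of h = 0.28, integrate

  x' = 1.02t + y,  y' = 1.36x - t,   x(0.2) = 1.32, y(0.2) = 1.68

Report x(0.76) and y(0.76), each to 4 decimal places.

2.5801, 2.6958

Euler on (x,y): x_{n+1} = x_n + h·x', y_{n+1} = y_n + h·y'.
0.200000: (1.320000, 1.680000); f=(1.884000, 1.595200) → (1.847520, 2.126656)
0.480000: (1.847520, 2.126656); f=(2.616256, 2.032627) → (2.580072, 2.695792)
(x(0.76), y(0.76)) ≈ (2.5801, 2.6958)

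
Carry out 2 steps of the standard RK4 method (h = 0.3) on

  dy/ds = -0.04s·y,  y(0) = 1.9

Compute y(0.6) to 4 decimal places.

RK4: k1 = f(s_n, y_n); k2 = f(s_n + h/2, y_n + (h/2)·k1); k3 = f(s_n + h/2, y_n + (h/2)·k2); k4 = f(s_n + h, y_n + h·k3); y_{n+1} = y_n + (h/6)·(k1 + 2k2 + 2k3 + k4).
s=0.000000, y=1.900000:
  k1 = f(0.000000, 1.900000) = 0.000000
  k2 = f(0.150000, 1.900000) = -0.011400
  k3 = f(0.150000, 1.898290) = -0.011390
  k4 = f(0.300000, 1.896583) = -0.022759
  y ← 1.900000 + (0.3/6)·(k1 + 2k2 + 2k3 + k4) = 1.896583
s=0.300000, y=1.896583:
  k1 = f(0.300000, 1.896583) = -0.022759
  k2 = f(0.450000, 1.893169) = -0.034077
  k3 = f(0.450000, 1.891472) = -0.034046
  k4 = f(0.600000, 1.886369) = -0.045273
  y ← 1.896583 + (0.3/6)·(k1 + 2k2 + 2k3 + k4) = 1.886369
y(0.6) ≈ 1.8864

1.8864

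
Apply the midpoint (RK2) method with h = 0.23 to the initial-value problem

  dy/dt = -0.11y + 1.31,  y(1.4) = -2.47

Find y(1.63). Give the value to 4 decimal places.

-2.1108

Midpoint: k1 = f(t_n, y_n); k2 = f(t_n + h/2, y_n + (h/2)·k1); y_{n+1} = y_n + h·k2.
t=1.400000, y=-2.470000:
  k1 = f(1.400000, -2.470000) = 1.581700
  k2 = f(1.515000, -2.288105) = 1.561691
  y ← -2.470000 + 0.23·1.561691 = -2.110811
y(1.63) ≈ -2.1108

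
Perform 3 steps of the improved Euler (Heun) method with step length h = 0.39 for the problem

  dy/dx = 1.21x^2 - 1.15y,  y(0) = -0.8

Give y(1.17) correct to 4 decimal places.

0.3021

Heun: k1 = f(x_n, y_n); k2 = f(x_n + h, y_n + h·k1); y_{n+1} = y_n + (h/2)·(k1 + k2).
x=0.000000, y=-0.800000:
  k1 = f(0.000000, -0.800000) = 0.920000
  k2 = f(0.390000, -0.441200) = 0.691421
  y ← -0.800000 + (0.39/2)·(0.920000 + 0.691421) = -0.485773
x=0.390000, y=-0.485773:
  k1 = f(0.390000, -0.485773) = 0.742680
  k2 = f(0.780000, -0.196128) = 0.961711
  y ← -0.485773 + (0.39/2)·(0.742680 + 0.961711) = -0.153417
x=0.780000, y=-0.153417:
  k1 = f(0.780000, -0.153417) = 0.912593
  k2 = f(1.170000, 0.202495) = 1.423500
  y ← -0.153417 + (0.39/2)·(0.912593 + 1.423500) = 0.302122
y(1.17) ≈ 0.3021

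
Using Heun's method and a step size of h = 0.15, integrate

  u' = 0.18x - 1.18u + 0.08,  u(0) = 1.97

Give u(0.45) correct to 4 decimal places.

1.2055

Heun: k1 = f(x_n, u_n); k2 = f(x_n + h, u_n + h·k1); u_{n+1} = u_n + (h/2)·(k1 + k2).
x=0.000000, u=1.970000:
  k1 = f(0.000000, 1.970000) = -2.244600
  k2 = f(0.150000, 1.633310) = -1.820306
  u ← 1.970000 + (0.15/2)·(-2.244600 + (-1.820306)) = 1.665132
x=0.150000, u=1.665132:
  k1 = f(0.150000, 1.665132) = -1.857856
  k2 = f(0.300000, 1.386454) = -1.502015
  u ← 1.665132 + (0.15/2)·(-1.857856 + (-1.502015)) = 1.413142
x=0.300000, u=1.413142:
  k1 = f(0.300000, 1.413142) = -1.533507
  k2 = f(0.450000, 1.183116) = -1.235076
  u ← 1.413142 + (0.15/2)·(-1.533507 + (-1.235076)) = 1.205498
u(0.45) ≈ 1.2055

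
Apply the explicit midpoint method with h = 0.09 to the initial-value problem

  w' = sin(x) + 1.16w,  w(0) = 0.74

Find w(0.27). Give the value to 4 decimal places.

1.0515

Midpoint: k1 = f(x_n, w_n); k2 = f(x_n + h/2, w_n + (h/2)·k1); w_{n+1} = w_n + h·k2.
x=0.000000, w=0.740000:
  k1 = f(0.000000, 0.740000) = 0.858400
  k2 = f(0.045000, 0.778628) = 0.948193
  w ← 0.740000 + 0.09·0.948193 = 0.825337
x=0.090000, w=0.825337:
  k1 = f(0.090000, 0.825337) = 1.047270
  k2 = f(0.135000, 0.872465) = 1.146649
  w ← 0.825337 + 0.09·1.146649 = 0.928536
x=0.180000, w=0.928536:
  k1 = f(0.180000, 0.928536) = 1.256131
  k2 = f(0.225000, 0.985062) = 1.365778
  w ← 0.928536 + 0.09·1.365778 = 1.051456
w(0.27) ≈ 1.0515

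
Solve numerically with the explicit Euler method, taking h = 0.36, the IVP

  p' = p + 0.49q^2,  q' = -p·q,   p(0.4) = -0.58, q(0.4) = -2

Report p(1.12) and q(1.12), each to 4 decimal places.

0.9179, -2.4900

Euler on (p,q): p_{n+1} = p_n + h·p', q_{n+1} = q_n + h·q'.
0.400000: (-0.580000, -2.000000); f=(1.380000, -1.160000) → (-0.083200, -2.417600)
0.760000: (-0.083200, -2.417600); f=(2.780747, -0.201144) → (0.917869, -2.490012)
(p(1.12), q(1.12)) ≈ (0.9179, -2.4900)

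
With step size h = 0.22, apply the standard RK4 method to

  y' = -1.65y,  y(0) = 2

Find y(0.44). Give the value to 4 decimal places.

0.9678

RK4: k1 = f(s_n, y_n); k2 = f(s_n + h/2, y_n + (h/2)·k1); k3 = f(s_n + h/2, y_n + (h/2)·k2); k4 = f(s_n + h, y_n + h·k3); y_{n+1} = y_n + (h/6)·(k1 + 2k2 + 2k3 + k4).
s=0.000000, y=2.000000:
  k1 = f(0.000000, 2.000000) = -3.300000
  k2 = f(0.110000, 1.637000) = -2.701050
  k3 = f(0.110000, 1.702885) = -2.809759
  k4 = f(0.220000, 1.381853) = -2.280057
  y ← 2.000000 + (0.22/6)·(k1 + 2k2 + 2k3 + k4) = 1.391272
s=0.220000, y=1.391272:
  k1 = f(0.220000, 1.391272) = -2.295599
  k2 = f(0.330000, 1.138756) = -1.878947
  k3 = f(0.330000, 1.184588) = -1.954570
  k4 = f(0.440000, 0.961267) = -1.586090
  y ← 1.391272 + (0.22/6)·(k1 + 2k2 + 2k3 + k4) = 0.967819
y(0.44) ≈ 0.9678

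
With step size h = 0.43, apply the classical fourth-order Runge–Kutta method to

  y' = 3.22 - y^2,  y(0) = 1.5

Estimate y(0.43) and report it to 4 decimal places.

1.7135

RK4: k1 = f(s_n, y_n); k2 = f(s_n + h/2, y_n + (h/2)·k1); k3 = f(s_n + h/2, y_n + (h/2)·k2); k4 = f(s_n + h, y_n + h·k3); y_{n+1} = y_n + (h/6)·(k1 + 2k2 + 2k3 + k4).
s=0.000000, y=1.500000:
  k1 = f(0.000000, 1.500000) = 0.970000
  k2 = f(0.215000, 1.708550) = 0.300857
  k3 = f(0.215000, 1.564684) = 0.771763
  k4 = f(0.430000, 1.831858) = -0.135704
  y ← 1.500000 + (0.43/6)·(k1 + 2k2 + 2k3 + k4) = 1.713533
y(0.43) ≈ 1.7135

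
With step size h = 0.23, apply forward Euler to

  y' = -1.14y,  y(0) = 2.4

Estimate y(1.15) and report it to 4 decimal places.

0.5247

Euler: y_{n+1} = y_n + h·f(s_n, y_n).
s=0.000000, y=2.400000: f=-2.736000 → y ← 2.400000 + 0.23·(-2.736000) = 1.770720
s=0.230000, y=1.770720: f=-2.018621 → y ← 1.770720 + 0.23·(-2.018621) = 1.306437
s=0.460000, y=1.306437: f=-1.489338 → y ← 1.306437 + 0.23·(-1.489338) = 0.963889
s=0.690000, y=0.963889: f=-1.098834 → y ← 0.963889 + 0.23·(-1.098834) = 0.711158
s=0.920000, y=0.711158: f=-0.810720 → y ← 0.711158 + 0.23·(-0.810720) = 0.524692
y(1.15) ≈ 0.5247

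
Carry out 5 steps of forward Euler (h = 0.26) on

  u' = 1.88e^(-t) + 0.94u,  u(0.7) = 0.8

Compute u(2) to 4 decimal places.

3.7776

Euler: u_{n+1} = u_n + h·f(t_n, u_n).
t=0.700000, u=0.800000: f=1.685580 → u ← 0.800000 + 0.26·1.685580 = 1.238251
t=0.960000, u=1.238251: f=1.883794 → u ← 1.238251 + 0.26·1.883794 = 1.728037
t=1.220000, u=1.728037: f=2.179388 → u ← 1.728037 + 0.26·2.179388 = 2.294678
t=1.480000, u=2.294678: f=2.584956 → u ← 2.294678 + 0.26·2.584956 = 2.966767
t=1.740000, u=2.966767: f=3.118739 → u ← 2.966767 + 0.26·3.118739 = 3.777639
u(2) ≈ 3.7776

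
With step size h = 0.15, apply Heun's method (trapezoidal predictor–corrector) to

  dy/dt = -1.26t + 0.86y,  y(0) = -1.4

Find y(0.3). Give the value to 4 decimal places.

-1.8714

Heun: k1 = f(t_n, y_n); k2 = f(t_n + h, y_n + h·k1); y_{n+1} = y_n + (h/2)·(k1 + k2).
t=0.000000, y=-1.400000:
  k1 = f(0.000000, -1.400000) = -1.204000
  k2 = f(0.150000, -1.580600) = -1.548316
  y ← -1.400000 + (0.15/2)·(-1.204000 + (-1.548316)) = -1.606424
t=0.150000, y=-1.606424:
  k1 = f(0.150000, -1.606424) = -1.570524
  k2 = f(0.300000, -1.842002) = -1.962122
  y ← -1.606424 + (0.15/2)·(-1.570524 + (-1.962122)) = -1.871372
y(0.3) ≈ -1.8714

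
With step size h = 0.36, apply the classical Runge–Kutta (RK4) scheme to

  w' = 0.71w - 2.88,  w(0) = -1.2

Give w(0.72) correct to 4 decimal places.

-4.7074

RK4: k1 = f(s_n, w_n); k2 = f(s_n + h/2, w_n + (h/2)·k1); k3 = f(s_n + h/2, w_n + (h/2)·k2); k4 = f(s_n + h, w_n + h·k3); w_{n+1} = w_n + (h/6)·(k1 + 2k2 + 2k3 + k4).
s=0.000000, w=-1.200000:
  k1 = f(0.000000, -1.200000) = -3.732000
  k2 = f(0.180000, -1.871760) = -4.208950
  k3 = f(0.180000, -1.957611) = -4.269904
  k4 = f(0.360000, -2.737165) = -4.823387
  w ← -1.200000 + (0.36/6)·(k1 + 2k2 + 2k3 + k4) = -2.730786
s=0.360000, w=-2.730786:
  k1 = f(0.360000, -2.730786) = -4.818858
  k2 = f(0.540000, -3.598180) = -5.434708
  k3 = f(0.540000, -3.709033) = -5.513413
  k4 = f(0.720000, -4.715614) = -6.228086
  w ← -2.730786 + (0.36/6)·(k1 + 2k2 + 2k3 + k4) = -4.707377
w(0.72) ≈ -4.7074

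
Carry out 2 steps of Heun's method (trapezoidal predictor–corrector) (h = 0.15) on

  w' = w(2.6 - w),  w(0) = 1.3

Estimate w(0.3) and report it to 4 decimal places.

1.7793

Heun: k1 = f(x_n, w_n); k2 = f(x_n + h, w_n + h·k1); w_{n+1} = w_n + (h/2)·(k1 + k2).
x=0.000000, w=1.300000:
  k1 = f(0.000000, 1.300000) = 1.690000
  k2 = f(0.150000, 1.553500) = 1.625738
  w ← 1.300000 + (0.15/2)·(1.690000 + 1.625738) = 1.548680
x=0.150000, w=1.548680:
  k1 = f(0.150000, 1.548680) = 1.628158
  k2 = f(0.300000, 1.792904) = 1.447046
  w ← 1.548680 + (0.15/2)·(1.628158 + 1.447046) = 1.779321
w(0.3) ≈ 1.7793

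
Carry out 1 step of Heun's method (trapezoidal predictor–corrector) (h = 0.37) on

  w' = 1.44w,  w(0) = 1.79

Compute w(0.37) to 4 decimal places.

Heun: k1 = f(s_n, w_n); k2 = f(s_n + h, w_n + h·k1); w_{n+1} = w_n + (h/2)·(k1 + k2).
s=0.000000, w=1.790000:
  k1 = f(0.000000, 1.790000) = 2.577600
  k2 = f(0.370000, 2.743712) = 3.950945
  w ← 1.790000 + (0.37/2)·(2.577600 + 3.950945) = 2.997781
w(0.37) ≈ 2.9978

2.9978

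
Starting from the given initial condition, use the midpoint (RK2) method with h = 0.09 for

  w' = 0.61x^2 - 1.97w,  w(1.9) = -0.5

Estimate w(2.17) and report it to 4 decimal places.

Midpoint: k1 = f(x_n, w_n); k2 = f(x_n + h/2, w_n + (h/2)·k1); w_{n+1} = w_n + h·k2.
x=1.900000, w=-0.500000:
  k1 = f(1.900000, -0.500000) = 3.187100
  k2 = f(1.945000, -0.356580) = 3.010109
  w ← -0.500000 + 0.09·3.010109 = -0.229090
x=1.990000, w=-0.229090:
  k1 = f(1.990000, -0.229090) = 2.866969
  k2 = f(2.035000, -0.100077) = 2.723298
  w ← -0.229090 + 0.09·2.723298 = 0.016007
x=2.080000, w=0.016007:
  k1 = f(2.080000, 0.016007) = 2.607571
  k2 = f(2.125000, 0.133347) = 2.491837
  w ← 0.016007 + 0.09·2.491837 = 0.240272
w(2.17) ≈ 0.2403

0.2403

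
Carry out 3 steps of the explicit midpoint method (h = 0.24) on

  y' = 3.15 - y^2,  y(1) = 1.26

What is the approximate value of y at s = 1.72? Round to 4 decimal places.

1.7073

Midpoint: k1 = f(s_n, y_n); k2 = f(s_n + h/2, y_n + (h/2)·k1); y_{n+1} = y_n + h·k2.
s=1.000000, y=1.260000:
  k1 = f(1.000000, 1.260000) = 1.562400
  k2 = f(1.120000, 1.447488) = 1.054778
  y ← 1.260000 + 0.24·1.054778 = 1.513147
s=1.240000, y=1.513147:
  k1 = f(1.240000, 1.513147) = 0.860387
  k2 = f(1.360000, 1.616393) = 0.537273
  y ← 1.513147 + 0.24·0.537273 = 1.642092
s=1.480000, y=1.642092:
  k1 = f(1.480000, 1.642092) = 0.453533
  k2 = f(1.600000, 1.696516) = 0.271833
  y ← 1.642092 + 0.24·0.271833 = 1.707332
y(1.72) ≈ 1.7073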